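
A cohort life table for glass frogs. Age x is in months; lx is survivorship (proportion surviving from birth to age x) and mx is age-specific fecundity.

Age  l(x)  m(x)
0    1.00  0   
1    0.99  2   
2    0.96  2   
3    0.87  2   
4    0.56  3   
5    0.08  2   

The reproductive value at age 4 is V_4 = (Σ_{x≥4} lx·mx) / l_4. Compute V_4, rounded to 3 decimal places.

lx·mx for x ≥ 4: 1.68, 0.16 → sum = 1.84
V_4 = 1.84 / l_4 = 1.84 / 0.56 = 3.285714… → 3.286

3.286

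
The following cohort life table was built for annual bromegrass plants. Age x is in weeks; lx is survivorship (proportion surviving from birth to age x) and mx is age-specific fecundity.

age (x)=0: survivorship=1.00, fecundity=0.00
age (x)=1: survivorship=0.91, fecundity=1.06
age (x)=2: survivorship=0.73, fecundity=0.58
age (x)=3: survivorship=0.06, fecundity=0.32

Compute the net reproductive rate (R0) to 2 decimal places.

1.41

lx·mx by age: 0, 0.9646, 0.4234, 0.0192
R0 = Σ lx·mx = 1.4072 → 1.41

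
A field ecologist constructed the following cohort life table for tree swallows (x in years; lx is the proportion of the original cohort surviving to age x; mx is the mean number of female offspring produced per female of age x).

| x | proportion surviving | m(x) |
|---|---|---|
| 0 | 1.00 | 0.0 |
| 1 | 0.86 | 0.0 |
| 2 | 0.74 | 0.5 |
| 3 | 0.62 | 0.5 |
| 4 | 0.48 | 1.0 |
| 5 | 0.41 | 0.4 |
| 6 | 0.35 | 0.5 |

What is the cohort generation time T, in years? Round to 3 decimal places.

3.642

lx·mx: 0, 0, 0.37, 0.31, 0.48, 0.164, 0.175 → R0 = 1.499
x·lx·mx: 0, 0, 0.74, 0.93, 1.92, 0.82, 1.05 → Σ = 5.46
T = 5.46 / 1.499 = 3.642428… → 3.642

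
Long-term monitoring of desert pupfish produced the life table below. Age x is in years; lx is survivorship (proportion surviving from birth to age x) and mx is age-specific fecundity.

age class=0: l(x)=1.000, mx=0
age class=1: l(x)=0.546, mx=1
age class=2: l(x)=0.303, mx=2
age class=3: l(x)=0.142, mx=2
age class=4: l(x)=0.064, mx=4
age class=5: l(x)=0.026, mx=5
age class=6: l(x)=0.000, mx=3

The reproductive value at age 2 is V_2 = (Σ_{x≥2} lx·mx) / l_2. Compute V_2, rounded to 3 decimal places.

4.211

lx·mx for x ≥ 2: 0.606, 0.284, 0.256, 0.13, 0 → sum = 1.276
V_2 = 1.276 / l_2 = 1.276 / 0.303 = 4.211221… → 4.211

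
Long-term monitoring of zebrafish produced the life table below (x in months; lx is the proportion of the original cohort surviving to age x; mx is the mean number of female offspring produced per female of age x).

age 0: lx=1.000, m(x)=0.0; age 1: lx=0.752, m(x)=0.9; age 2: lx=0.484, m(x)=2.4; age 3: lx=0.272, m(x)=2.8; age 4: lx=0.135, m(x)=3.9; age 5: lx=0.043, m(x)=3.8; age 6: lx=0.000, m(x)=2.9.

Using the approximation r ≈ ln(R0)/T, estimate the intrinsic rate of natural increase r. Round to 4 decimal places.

R0 = Σ lx·mx = 0 + 0.6768 + 1.1616 + 0.7616 + 0.5265 + 0.1634 + 0 = 3.2899
Σ x·lx·mx = 8.2078; T = 8.2078/3.2899 = 2.49485…
r ≈ ln(R0)/T = ln(3.2899)/2.49485… = 0.477327… → 0.4773

0.4773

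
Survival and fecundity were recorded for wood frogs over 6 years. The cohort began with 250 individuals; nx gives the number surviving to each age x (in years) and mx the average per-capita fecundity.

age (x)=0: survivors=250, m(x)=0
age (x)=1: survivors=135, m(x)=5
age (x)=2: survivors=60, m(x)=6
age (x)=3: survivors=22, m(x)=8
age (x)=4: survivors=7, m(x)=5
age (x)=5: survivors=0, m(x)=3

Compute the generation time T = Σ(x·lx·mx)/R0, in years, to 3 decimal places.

1.656

lx = nx/n0 = nx/250: 1, 0.54, 0.24, 0.088, 0.028, 0
lx·mx: 0, 2.7, 1.44, 0.704, 0.14, 0 → R0 = 4.984
x·lx·mx: 0, 2.7, 2.88, 2.112, 0.56, 0 → Σ = 8.252
T = 8.252 / 4.984 = 1.655698… → 1.656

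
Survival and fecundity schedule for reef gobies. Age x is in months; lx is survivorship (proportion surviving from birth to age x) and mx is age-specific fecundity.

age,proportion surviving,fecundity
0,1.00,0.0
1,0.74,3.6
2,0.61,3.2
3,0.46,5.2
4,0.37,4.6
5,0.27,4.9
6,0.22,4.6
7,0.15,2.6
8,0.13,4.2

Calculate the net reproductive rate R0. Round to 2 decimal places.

lx·mx by age: 0, 2.664, 1.952, 2.392, 1.702, 1.323, 1.012, 0.39, 0.546
R0 = Σ lx·mx = 11.981 → 11.98

11.98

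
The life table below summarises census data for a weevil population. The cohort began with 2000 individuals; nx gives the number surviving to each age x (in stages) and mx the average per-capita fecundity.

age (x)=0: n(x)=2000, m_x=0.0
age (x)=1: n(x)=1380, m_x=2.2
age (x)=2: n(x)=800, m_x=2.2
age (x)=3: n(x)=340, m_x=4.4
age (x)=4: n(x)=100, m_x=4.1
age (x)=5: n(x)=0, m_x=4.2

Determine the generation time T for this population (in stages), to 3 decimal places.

1.893

lx = nx/n0 = nx/2000: 1, 0.69, 0.4, 0.17, 0.05, 0
lx·mx: 0, 1.518, 0.88, 0.748, 0.205, 0 → R0 = 3.351
x·lx·mx: 0, 1.518, 1.76, 2.244, 0.82, 0 → Σ = 6.342
T = 6.342 / 3.351 = 1.892569… → 1.893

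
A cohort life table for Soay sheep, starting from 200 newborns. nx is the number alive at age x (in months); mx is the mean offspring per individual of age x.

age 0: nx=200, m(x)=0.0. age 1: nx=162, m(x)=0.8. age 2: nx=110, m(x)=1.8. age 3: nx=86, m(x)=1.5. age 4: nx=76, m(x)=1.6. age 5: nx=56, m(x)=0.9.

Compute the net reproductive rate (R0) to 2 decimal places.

lx = nx/n0 = nx/200: 1, 0.81, 0.55, 0.43, 0.38, 0.28
lx·mx by age: 0, 0.648, 0.99, 0.645, 0.608, 0.252
R0 = Σ lx·mx = 3.143 → 3.14

3.14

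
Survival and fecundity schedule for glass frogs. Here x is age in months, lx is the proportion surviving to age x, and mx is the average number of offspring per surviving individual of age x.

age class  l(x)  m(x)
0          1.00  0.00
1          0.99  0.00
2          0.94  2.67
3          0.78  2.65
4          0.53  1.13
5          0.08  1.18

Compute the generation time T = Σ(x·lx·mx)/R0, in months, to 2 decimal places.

lx·mx: 0, 0, 2.5098, 2.067, 0.5989, 0.0944 → R0 = 5.2701
x·lx·mx: 0, 0, 5.0196, 6.201, 2.3956, 0.472 → Σ = 14.0882
T = 14.0882 / 5.2701 = 2.673232… → 2.67

2.67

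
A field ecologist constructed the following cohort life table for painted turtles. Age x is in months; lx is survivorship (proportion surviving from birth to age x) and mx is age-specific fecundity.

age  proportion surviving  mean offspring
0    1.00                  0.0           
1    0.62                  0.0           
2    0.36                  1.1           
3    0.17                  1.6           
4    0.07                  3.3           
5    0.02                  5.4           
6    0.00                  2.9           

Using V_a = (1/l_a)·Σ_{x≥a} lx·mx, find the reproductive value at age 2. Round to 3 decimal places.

2.797

lx·mx for x ≥ 2: 0.396, 0.272, 0.231, 0.108, 0 → sum = 1.007
V_2 = 1.007 / l_2 = 1.007 / 0.36 = 2.797222… → 2.797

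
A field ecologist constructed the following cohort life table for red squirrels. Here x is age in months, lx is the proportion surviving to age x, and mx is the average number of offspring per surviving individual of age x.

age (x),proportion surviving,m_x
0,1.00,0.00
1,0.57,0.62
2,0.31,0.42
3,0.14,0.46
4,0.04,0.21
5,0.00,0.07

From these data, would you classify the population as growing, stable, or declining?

R0 = Σ lx·mx = 0 + 0.3534 + 0.1302 + 0.0644 + 0.0084 + 0 = 0.5564
R0 < 1, so the population is declining.

declining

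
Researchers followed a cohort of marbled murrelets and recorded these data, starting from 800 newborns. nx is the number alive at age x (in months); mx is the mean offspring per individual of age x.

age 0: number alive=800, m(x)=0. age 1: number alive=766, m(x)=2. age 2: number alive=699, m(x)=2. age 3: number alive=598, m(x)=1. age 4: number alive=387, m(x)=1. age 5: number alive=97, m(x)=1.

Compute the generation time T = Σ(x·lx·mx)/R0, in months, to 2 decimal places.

2.03

lx = nx/n0 = nx/800: 1, 0.9575, 0.87375, 0.7475, 0.48375, 0.12125
lx·mx: 0, 1.915, 1.7475, 0.7475, 0.48375, 0.12125 → R0 = 5.015
x·lx·mx: 0, 1.915, 3.495, 2.2425, 1.935, 0.60625 → Σ = 10.19375
T = 10.19375 / 5.015 = 2.032652… → 2.03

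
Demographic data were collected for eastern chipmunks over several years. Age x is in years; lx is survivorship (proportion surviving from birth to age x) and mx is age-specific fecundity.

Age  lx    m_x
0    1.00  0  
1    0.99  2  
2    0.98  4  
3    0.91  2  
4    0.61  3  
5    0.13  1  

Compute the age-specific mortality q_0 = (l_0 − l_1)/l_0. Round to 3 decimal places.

q_0 = (l_0 − l_1) / l_0 = (1 − 0.99) / 1
     = 0.01 / 1 = 0.01 → 0.010

0.010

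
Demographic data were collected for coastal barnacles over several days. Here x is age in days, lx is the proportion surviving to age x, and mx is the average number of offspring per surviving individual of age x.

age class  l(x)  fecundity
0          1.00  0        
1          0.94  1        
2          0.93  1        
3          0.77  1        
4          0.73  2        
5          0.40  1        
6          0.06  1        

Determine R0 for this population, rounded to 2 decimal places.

lx·mx by age: 0, 0.94, 0.93, 0.77, 1.46, 0.4, 0.06
R0 = Σ lx·mx = 4.56 → 4.56

4.56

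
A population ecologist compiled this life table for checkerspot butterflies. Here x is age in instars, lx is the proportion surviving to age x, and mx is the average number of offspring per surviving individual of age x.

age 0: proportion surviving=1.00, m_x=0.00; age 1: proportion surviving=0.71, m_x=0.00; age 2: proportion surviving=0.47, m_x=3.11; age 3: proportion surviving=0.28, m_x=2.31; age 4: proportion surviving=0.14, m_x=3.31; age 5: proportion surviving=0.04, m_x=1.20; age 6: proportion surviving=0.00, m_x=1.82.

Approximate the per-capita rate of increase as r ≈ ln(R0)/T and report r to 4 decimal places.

0.3627

R0 = Σ lx·mx = 0 + 0 + 1.4617 + 0.6468 + 0.4634 + 0.048 + 0 = 2.6199
Σ x·lx·mx = 6.9574; T = 6.9574/2.6199 = 2.6556…
r ≈ ln(R0)/T = ln(2.6199)/2.6556… = 0.362682… → 0.3627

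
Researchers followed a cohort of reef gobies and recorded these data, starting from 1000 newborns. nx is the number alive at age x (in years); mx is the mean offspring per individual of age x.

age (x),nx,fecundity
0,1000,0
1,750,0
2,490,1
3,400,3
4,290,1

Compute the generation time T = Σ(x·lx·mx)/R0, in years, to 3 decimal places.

lx = nx/n0 = nx/1000: 1, 0.75, 0.49, 0.4, 0.29
lx·mx: 0, 0, 0.49, 1.2, 0.29 → R0 = 1.98
x·lx·mx: 0, 0, 0.98, 3.6, 1.16 → Σ = 5.74
T = 5.74 / 1.98 = 2.89899… → 2.899

2.899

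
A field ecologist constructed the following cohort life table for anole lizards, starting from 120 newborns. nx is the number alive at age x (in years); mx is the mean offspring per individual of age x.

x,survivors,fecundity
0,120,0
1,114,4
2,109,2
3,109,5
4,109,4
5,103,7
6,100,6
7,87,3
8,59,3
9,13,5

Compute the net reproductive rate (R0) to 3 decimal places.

lx = nx/n0 = nx/120: 1, 0.95, 0.90833…, 0.90833…, 0.90833…, 0.85833…, 0.83333…, 0.725, 0.49167…, 0.10833…
lx·mx by age: 0, 3.8, 1.816667…, 4.541667…, 3.633333…, 6.008333…, 5…, 2.175, 1.475…, 0.541667…
R0 = Σ lx·mx = 28.991667… → 28.992

28.992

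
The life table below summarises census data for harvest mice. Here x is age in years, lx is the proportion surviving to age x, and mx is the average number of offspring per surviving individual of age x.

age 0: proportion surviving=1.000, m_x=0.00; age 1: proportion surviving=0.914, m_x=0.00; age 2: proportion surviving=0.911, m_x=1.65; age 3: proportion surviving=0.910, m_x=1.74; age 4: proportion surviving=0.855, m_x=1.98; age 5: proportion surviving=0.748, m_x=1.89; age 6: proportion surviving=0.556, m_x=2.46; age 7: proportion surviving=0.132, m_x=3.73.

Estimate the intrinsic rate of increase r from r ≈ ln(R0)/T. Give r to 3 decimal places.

0.505

R0 = Σ lx·mx = 0 + 0 + 1.50315 + 1.5834 + 1.6929 + 1.41372 + 1.36776 + 0.49236 = 8.05329
Σ x·lx·mx = 33.24978; T = 33.24978/8.05329 = 4.12872…
r ≈ ln(R0)/T = ln(8.05329)/4.12872… = 0.50526… → 0.505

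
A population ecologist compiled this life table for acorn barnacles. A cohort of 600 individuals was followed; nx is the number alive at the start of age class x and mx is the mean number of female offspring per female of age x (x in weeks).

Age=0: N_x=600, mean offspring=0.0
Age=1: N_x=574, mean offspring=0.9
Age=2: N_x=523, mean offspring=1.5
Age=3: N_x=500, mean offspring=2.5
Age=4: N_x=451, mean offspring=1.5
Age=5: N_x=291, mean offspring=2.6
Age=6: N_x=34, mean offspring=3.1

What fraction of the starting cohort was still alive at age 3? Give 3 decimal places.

l_3 = n_3/n_0 = 500/600 = 0.833333… → 0.833

0.833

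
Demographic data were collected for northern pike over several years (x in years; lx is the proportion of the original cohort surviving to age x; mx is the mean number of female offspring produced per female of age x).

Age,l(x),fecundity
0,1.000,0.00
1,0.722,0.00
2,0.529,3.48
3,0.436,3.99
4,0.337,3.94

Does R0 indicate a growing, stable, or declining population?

R0 = Σ lx·mx = 0 + 0 + 1.84092 + 1.73964 + 1.32778 = 4.90834
R0 > 1, so the population is growing.

growing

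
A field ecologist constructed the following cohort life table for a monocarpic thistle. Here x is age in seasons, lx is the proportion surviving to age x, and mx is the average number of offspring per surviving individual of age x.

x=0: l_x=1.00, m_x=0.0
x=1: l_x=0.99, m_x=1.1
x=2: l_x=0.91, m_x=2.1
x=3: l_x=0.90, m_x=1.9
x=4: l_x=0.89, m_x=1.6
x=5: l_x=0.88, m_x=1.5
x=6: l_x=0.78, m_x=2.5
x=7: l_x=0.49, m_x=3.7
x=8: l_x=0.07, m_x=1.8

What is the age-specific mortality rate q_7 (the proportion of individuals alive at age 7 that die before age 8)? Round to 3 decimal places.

q_7 = (l_7 − l_8) / l_7 = (0.49 − 0.07) / 0.49
     = 0.42 / 0.49 = 0.857143… → 0.857

0.857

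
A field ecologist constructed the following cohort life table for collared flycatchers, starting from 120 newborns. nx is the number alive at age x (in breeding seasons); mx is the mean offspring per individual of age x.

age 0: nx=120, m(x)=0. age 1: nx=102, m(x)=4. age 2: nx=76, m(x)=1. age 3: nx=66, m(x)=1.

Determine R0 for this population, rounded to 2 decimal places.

4.58

lx = nx/n0 = nx/120: 1, 0.85, 0.63333…, 0.55
lx·mx by age: 0, 3.4, 0.633333…, 0.55
R0 = Σ lx·mx = 4.583333… → 4.58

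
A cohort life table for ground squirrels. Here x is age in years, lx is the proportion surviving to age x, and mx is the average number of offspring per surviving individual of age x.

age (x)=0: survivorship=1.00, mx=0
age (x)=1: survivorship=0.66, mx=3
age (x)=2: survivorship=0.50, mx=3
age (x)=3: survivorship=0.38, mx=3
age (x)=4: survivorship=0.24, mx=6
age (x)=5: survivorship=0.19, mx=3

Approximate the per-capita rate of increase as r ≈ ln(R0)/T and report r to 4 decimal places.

R0 = Σ lx·mx = 0 + 1.98 + 1.5 + 1.14 + 1.44 + 0.57 = 6.63
Σ x·lx·mx = 17.01; T = 17.01/6.63 = 2.56561…
r ≈ ln(R0)/T = ln(6.63)/2.56561… = 0.737292… → 0.7373

0.7373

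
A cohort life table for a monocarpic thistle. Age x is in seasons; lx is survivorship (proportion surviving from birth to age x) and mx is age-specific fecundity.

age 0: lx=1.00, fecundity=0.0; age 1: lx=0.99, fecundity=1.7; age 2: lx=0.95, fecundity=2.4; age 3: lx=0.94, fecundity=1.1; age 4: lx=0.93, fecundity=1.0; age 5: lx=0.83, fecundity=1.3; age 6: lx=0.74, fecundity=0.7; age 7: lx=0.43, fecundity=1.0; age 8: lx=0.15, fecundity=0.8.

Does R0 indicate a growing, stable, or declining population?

R0 = Σ lx·mx = 0 + 1.683 + 2.28 + 1.034 + 0.93 + 1.079 + 0.518 + 0.43 + 0.12 = 8.074
R0 > 1, so the population is growing.

growing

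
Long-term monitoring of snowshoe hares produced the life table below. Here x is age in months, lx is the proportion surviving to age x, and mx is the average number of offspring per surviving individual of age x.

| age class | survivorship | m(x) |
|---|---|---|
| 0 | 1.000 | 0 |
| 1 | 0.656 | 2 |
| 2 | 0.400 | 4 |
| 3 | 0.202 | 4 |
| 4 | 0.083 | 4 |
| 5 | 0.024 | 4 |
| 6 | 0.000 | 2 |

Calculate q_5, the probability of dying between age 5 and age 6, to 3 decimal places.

1.000

q_5 = (l_5 − l_6) / l_5 = (0.024 − 0) / 0.024
     = 0.024 / 0.024 = 1 → 1.000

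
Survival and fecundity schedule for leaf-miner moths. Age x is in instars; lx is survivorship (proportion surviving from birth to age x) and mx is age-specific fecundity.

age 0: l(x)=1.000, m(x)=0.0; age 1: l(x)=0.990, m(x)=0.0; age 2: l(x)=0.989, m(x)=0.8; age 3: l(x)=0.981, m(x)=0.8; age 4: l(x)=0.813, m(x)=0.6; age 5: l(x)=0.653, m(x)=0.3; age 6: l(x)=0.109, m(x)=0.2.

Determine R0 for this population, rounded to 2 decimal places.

lx·mx by age: 0, 0, 0.7912, 0.7848, 0.4878, 0.1959, 0.0218
R0 = Σ lx·mx = 2.2815 → 2.28

2.28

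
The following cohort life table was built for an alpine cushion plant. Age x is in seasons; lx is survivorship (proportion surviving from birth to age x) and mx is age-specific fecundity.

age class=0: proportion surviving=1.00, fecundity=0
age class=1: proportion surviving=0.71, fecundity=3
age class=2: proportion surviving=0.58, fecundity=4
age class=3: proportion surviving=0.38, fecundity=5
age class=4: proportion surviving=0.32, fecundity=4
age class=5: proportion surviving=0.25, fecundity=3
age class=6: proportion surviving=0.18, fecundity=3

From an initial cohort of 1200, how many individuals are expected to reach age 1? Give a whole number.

852

Expected survivors = N0 · l_1 = 1200 × 0.71 = 852 → 852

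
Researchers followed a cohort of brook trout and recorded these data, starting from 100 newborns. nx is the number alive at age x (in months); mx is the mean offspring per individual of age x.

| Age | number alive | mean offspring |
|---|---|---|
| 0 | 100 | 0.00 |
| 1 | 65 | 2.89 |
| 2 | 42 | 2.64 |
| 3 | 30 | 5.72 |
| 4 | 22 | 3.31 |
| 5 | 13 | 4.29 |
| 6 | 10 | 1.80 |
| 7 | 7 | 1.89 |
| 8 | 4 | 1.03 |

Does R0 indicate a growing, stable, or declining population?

growing

lx = nx/n0 = nx/100: 1, 0.65, 0.42, 0.3, 0.22, 0.13, 0.1, 0.07, 0.04
R0 = Σ lx·mx = 0 + 1.8785 + 1.1088 + 1.716 + 0.7282 + 0.5577 + 0.18 + 0.1323 + 0.0412 = 6.3427
R0 > 1, so the population is growing.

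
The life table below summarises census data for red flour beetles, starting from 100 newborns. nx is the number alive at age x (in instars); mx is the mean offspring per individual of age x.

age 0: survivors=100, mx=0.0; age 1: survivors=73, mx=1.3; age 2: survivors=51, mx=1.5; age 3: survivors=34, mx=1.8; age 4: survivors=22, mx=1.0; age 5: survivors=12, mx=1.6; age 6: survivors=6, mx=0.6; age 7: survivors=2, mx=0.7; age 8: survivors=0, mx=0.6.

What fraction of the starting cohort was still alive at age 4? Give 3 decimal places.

0.220

l_4 = n_4/n_0 = 22/100 = 0.22 → 0.220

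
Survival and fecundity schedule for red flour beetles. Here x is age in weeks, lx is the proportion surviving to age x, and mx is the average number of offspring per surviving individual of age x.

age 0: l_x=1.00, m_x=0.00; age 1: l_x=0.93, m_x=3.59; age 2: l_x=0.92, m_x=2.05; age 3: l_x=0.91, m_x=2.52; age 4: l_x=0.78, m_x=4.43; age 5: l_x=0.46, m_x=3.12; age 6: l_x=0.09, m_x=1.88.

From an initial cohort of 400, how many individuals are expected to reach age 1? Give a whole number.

Expected survivors = N0 · l_1 = 400 × 0.93 = 372 → 372

372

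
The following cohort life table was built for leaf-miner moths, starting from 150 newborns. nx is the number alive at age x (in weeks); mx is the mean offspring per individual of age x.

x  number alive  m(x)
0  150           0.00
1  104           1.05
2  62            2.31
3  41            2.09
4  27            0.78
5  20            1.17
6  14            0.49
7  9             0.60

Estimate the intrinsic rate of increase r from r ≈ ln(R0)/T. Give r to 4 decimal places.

0.4096

lx = nx/n0 = nx/150: 1, 0.69333…, 0.41333…, 0.27333…, 0.18, 0.13333…, 0.09333…, 0.06
R0 = Σ lx·mx = 0 + 0.728… + 0.9548… + 0.57127… + 0.1404 + 0.156… + 0.04573… + 0.036 = 2.6322…
Σ x·lx·mx = 6.2194…; T = 6.2194…/2.6322… = 2.36281…
r ≈ ln(R0)/T = ln(2.6322…)/2.36281… = 0.409605… → 0.4096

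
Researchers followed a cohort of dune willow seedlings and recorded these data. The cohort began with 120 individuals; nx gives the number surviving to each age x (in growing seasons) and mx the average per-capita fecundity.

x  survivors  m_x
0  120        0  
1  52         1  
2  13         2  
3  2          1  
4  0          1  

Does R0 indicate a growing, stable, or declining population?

lx = nx/n0 = nx/120: 1, 0.43333…, 0.10833…, 0.01667…, 0
R0 = Σ lx·mx = 0 + 0.433333… + 0.216667… + 0.016667… + 0 = 0.666667…
R0 < 1, so the population is declining.

declining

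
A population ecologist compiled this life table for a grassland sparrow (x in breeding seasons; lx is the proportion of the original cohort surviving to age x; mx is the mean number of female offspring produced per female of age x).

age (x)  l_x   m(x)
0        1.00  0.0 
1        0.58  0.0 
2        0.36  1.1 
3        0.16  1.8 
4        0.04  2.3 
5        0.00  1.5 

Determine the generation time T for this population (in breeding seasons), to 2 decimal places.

lx·mx: 0, 0, 0.396, 0.288, 0.092, 0 → R0 = 0.776
x·lx·mx: 0, 0, 0.792, 0.864, 0.368, 0 → Σ = 2.024
T = 2.024 / 0.776 = 2.608247… → 2.61

2.61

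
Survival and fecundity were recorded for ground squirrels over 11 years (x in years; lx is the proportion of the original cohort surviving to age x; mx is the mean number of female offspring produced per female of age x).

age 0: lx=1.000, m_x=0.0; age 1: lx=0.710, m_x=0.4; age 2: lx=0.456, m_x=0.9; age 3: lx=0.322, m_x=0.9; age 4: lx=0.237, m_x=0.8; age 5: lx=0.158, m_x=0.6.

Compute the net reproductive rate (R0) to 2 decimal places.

lx·mx by age: 0, 0.284, 0.4104, 0.2898, 0.1896, 0.0948
R0 = Σ lx·mx = 1.2686 → 1.27

1.27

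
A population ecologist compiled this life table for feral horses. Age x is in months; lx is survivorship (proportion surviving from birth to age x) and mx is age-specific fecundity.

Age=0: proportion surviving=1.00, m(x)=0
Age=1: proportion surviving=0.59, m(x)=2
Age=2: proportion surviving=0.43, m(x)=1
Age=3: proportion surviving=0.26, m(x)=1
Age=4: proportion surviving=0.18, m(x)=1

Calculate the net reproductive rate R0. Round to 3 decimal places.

lx·mx by age: 0, 1.18, 0.43, 0.26, 0.18
R0 = Σ lx·mx = 2.05 → 2.050

2.050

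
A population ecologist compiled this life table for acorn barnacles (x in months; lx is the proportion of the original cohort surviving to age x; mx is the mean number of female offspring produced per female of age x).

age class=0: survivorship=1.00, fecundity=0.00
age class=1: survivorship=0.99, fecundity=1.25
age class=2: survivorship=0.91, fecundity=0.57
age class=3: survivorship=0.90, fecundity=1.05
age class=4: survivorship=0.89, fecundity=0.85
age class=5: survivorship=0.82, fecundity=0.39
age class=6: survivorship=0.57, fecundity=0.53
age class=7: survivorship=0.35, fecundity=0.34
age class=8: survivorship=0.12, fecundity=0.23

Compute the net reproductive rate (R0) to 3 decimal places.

lx·mx by age: 0, 1.2375, 0.5187, 0.945, 0.7565, 0.3198, 0.3021, 0.119, 0.0276
R0 = Σ lx·mx = 4.2262 → 4.226

4.226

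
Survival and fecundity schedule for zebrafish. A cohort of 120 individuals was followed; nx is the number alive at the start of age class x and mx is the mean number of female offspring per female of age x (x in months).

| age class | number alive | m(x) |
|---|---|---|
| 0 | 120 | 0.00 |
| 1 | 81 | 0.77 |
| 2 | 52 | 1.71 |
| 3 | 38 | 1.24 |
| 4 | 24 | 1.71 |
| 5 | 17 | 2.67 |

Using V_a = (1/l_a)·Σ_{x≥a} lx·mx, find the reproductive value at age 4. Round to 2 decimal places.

lx = nx/n0 = nx/120: 1, 0.675, 0.43333…, 0.31667…, 0.2, 0.14167…
lx·mx for x ≥ 4: 0.342, 0.37825… → sum = 0.72025…
V_4 = 0.72025… / l_4 = 0.72025… / 0.2 = 3.60125… → 3.60

3.60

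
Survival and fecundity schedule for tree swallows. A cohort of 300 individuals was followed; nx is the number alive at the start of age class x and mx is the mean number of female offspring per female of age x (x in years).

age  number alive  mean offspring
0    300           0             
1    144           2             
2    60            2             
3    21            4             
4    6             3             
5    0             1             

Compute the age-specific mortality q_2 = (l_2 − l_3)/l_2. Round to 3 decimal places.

0.650

lx = nx/n0 = nx/300: 1, 0.48, 0.2, 0.07, 0.02, 0
q_2 = (l_2 − l_3) / l_2 = (0.2 − 0.07) / 0.2
     = 0.13 / 0.2 = 0.65 → 0.650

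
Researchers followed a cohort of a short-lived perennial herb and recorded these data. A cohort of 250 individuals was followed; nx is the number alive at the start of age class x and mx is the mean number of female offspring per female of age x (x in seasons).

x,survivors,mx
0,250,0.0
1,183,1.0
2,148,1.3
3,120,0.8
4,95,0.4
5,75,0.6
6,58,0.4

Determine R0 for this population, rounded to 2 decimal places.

lx = nx/n0 = nx/250: 1, 0.732, 0.592, 0.48, 0.38, 0.3, 0.232
lx·mx by age: 0, 0.732, 0.7696, 0.384, 0.152, 0.18, 0.0928
R0 = Σ lx·mx = 2.3104 → 2.31

2.31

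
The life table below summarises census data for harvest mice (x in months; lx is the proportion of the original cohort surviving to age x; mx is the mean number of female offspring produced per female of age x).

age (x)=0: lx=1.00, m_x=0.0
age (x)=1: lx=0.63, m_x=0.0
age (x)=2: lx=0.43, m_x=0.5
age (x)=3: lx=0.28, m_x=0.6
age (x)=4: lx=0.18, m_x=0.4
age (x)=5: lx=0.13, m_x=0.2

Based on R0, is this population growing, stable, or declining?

declining

R0 = Σ lx·mx = 0 + 0 + 0.215 + 0.168 + 0.072 + 0.026 = 0.481
R0 < 1, so the population is declining.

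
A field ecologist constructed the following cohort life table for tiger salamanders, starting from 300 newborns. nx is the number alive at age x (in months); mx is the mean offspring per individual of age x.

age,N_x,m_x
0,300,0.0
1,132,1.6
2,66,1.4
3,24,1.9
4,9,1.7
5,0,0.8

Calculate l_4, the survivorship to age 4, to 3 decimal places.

l_4 = n_4/n_0 = 9/300 = 0.03 → 0.030

0.030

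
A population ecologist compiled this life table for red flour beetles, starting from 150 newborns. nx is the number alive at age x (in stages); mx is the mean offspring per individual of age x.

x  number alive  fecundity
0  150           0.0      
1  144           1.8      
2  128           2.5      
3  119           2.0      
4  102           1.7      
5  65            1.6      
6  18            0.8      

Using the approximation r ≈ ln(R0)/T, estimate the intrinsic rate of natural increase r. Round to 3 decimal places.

0.762

lx = nx/n0 = nx/150: 1, 0.96, 0.85333…, 0.79333…, 0.68, 0.43333…, 0.12
R0 = Σ lx·mx = 0 + 1.728 + 2.13333… + 1.58667… + 1.156 + 0.69333… + 0.096 = 7.393333…
Σ x·lx·mx = 19.421333…; T = 19.421333…/7.393333… = 2.62687…
r ≈ ln(R0)/T = ln(7.393333…)/2.62687… = 0.76158… → 0.762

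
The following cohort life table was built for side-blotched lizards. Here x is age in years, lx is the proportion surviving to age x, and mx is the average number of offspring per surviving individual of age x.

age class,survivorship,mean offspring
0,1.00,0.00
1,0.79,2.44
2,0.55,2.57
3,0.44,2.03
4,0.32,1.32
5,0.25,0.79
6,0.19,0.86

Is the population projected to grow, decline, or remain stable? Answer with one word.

growing

R0 = Σ lx·mx = 0 + 1.9276 + 1.4135 + 0.8932 + 0.4224 + 0.1975 + 0.1634 = 5.0176
R0 > 1, so the population is growing.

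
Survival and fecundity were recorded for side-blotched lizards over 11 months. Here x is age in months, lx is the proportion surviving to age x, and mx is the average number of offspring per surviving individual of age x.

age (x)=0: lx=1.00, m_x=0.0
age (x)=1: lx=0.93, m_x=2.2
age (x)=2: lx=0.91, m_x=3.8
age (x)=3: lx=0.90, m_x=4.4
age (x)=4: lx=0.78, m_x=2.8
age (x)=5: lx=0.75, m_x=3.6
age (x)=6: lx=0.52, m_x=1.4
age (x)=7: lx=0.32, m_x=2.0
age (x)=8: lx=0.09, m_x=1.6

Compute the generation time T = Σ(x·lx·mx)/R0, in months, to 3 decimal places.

3.347

lx·mx: 0, 2.046, 3.458, 3.96, 2.184, 2.7, 0.728, 0.64, 0.144 → R0 = 15.86
x·lx·mx: 0, 2.046, 6.916, 11.88, 8.736, 13.5, 4.368, 4.48, 1.152 → Σ = 53.078
T = 53.078 / 15.86 = 3.346658… → 3.347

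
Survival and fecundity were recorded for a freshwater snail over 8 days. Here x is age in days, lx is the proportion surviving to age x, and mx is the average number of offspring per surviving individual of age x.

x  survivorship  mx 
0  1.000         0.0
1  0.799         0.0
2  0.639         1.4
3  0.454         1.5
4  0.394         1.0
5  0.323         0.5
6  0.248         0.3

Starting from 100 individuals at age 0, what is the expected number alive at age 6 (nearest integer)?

25

Expected survivors = N0 · l_6 = 100 × 0.248 = 24.8 → 25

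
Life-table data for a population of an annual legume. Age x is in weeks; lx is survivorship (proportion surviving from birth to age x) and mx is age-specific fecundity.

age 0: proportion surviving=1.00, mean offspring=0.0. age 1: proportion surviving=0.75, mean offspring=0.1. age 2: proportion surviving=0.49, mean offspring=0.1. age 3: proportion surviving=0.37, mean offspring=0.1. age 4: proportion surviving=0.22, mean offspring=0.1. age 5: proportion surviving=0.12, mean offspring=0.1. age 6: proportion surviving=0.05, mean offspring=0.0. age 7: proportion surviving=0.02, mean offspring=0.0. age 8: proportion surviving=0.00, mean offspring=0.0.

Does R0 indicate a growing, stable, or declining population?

declining

R0 = Σ lx·mx = 0 + 0.075 + 0.049 + 0.037 + 0.022 + 0.012 + 0 + 0 + 0 = 0.195
R0 < 1, so the population is declining.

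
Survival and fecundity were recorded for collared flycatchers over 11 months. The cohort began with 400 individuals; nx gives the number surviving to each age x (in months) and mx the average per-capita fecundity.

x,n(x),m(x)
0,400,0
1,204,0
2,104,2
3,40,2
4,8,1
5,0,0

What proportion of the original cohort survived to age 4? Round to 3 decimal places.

l_4 = n_4/n_0 = 8/400 = 0.02 → 0.020

0.020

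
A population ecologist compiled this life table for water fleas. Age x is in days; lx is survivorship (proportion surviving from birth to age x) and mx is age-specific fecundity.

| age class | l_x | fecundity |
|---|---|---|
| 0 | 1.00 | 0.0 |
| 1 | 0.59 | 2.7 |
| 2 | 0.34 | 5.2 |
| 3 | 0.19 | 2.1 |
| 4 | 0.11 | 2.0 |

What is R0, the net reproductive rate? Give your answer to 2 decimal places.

3.98

lx·mx by age: 0, 1.593, 1.768, 0.399, 0.22
R0 = Σ lx·mx = 3.98 → 3.98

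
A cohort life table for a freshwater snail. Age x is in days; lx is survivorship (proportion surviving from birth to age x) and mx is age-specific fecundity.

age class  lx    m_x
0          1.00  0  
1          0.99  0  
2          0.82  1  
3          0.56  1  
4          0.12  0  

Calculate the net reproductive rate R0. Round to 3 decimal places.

lx·mx by age: 0, 0, 0.82, 0.56, 0
R0 = Σ lx·mx = 1.38 → 1.380

1.380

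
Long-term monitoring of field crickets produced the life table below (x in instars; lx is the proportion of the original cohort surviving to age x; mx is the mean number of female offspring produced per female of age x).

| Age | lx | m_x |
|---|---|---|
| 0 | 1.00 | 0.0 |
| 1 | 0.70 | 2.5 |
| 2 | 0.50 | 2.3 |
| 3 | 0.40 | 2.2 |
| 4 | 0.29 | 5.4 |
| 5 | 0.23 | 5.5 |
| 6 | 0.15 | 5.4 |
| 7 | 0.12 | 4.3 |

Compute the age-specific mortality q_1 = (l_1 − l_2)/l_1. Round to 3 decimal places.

0.286

q_1 = (l_1 − l_2) / l_1 = (0.7 − 0.5) / 0.7
     = 0.2 / 0.7 = 0.285714… → 0.286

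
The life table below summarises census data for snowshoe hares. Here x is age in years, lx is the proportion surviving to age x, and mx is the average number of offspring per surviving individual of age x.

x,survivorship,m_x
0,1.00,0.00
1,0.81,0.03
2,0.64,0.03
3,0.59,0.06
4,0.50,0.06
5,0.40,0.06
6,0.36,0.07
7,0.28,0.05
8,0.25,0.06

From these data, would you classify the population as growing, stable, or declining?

R0 = Σ lx·mx = 0 + 0.0243 + 0.0192 + 0.0354 + 0.03 + 0.024 + 0.0252 + 0.014 + 0.015 = 0.1871
R0 < 1, so the population is declining.

declining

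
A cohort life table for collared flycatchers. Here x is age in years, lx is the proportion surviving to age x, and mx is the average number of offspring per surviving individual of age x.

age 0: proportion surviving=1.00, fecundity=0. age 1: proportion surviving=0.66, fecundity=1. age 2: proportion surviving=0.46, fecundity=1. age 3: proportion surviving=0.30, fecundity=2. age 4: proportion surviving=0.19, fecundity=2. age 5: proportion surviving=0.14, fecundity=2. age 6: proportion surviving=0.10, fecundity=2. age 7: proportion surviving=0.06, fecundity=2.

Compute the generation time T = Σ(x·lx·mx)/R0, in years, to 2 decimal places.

lx·mx: 0, 0.66, 0.46, 0.6, 0.38, 0.28, 0.2, 0.12 → R0 = 2.7
x·lx·mx: 0, 0.66, 0.92, 1.8, 1.52, 1.4, 1.2, 0.84 → Σ = 8.34
T = 8.34 / 2.7 = 3.088889… → 3.09

3.09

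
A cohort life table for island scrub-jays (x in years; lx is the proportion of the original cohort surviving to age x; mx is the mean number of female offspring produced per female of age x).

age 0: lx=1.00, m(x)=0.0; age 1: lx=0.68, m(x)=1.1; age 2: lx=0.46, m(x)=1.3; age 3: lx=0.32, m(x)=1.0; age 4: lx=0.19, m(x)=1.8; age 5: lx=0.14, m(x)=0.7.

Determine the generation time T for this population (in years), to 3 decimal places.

2.261

lx·mx: 0, 0.748, 0.598, 0.32, 0.342, 0.098 → R0 = 2.106
x·lx·mx: 0, 0.748, 1.196, 0.96, 1.368, 0.49 → Σ = 4.762
T = 4.762 / 2.106 = 2.261159… → 2.261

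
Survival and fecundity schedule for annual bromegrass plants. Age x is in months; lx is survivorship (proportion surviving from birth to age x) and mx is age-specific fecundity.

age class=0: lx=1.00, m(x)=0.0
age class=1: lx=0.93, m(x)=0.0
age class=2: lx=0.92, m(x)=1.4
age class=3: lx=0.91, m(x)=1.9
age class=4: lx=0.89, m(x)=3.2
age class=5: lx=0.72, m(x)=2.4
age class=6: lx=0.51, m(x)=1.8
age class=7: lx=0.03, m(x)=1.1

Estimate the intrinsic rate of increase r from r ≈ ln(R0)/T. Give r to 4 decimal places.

0.5466

R0 = Σ lx·mx = 0 + 0 + 1.288 + 1.729 + 2.848 + 1.728 + 0.918 + 0.033 = 8.544
Σ x·lx·mx = 33.534; T = 33.534/8.544 = 3.92486…
r ≈ ln(R0)/T = ln(8.544)/3.92486… = 0.546575… → 0.5466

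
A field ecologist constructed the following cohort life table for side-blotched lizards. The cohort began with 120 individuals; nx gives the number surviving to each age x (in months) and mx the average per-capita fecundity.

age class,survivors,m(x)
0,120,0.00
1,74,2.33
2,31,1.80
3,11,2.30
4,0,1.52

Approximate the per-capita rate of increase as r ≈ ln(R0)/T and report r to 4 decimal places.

0.5268

lx = nx/n0 = nx/120: 1, 0.61667…, 0.25833…, 0.09167…, 0
R0 = Σ lx·mx = 0 + 1.43683… + 0.465… + 0.21083… + 0 = 2.112667…
Σ x·lx·mx = 2.999333…; T = 2.999333…/2.112667… = 1.41969…
r ≈ ln(R0)/T = ln(2.112667…)/1.41969… = 0.526841… → 0.5268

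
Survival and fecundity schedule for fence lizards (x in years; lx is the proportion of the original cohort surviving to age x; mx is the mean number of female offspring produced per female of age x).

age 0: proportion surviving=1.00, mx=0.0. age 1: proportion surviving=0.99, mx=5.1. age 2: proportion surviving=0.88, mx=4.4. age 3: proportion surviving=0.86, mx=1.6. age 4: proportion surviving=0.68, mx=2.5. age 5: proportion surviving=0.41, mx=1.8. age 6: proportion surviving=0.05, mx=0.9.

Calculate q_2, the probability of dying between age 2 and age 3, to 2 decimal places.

0.02

q_2 = (l_2 − l_3) / l_2 = (0.88 − 0.86) / 0.88
     = 0.02 / 0.88 = 0.022727… → 0.02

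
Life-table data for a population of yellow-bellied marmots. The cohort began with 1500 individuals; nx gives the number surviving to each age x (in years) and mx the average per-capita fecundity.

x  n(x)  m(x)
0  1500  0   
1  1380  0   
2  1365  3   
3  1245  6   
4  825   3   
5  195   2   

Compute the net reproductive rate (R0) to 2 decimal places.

9.62

lx = nx/n0 = nx/1500: 1, 0.92, 0.91, 0.83, 0.55, 0.13
lx·mx by age: 0, 0, 2.73, 4.98, 1.65, 0.26
R0 = Σ lx·mx = 9.62 → 9.62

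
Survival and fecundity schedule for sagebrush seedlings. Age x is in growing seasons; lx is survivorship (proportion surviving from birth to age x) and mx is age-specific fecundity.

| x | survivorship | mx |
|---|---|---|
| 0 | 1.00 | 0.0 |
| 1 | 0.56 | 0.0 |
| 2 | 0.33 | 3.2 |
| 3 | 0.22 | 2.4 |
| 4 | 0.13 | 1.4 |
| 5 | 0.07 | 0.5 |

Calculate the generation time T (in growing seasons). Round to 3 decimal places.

2.554

lx·mx: 0, 0, 1.056, 0.528, 0.182, 0.035 → R0 = 1.801
x·lx·mx: 0, 0, 2.112, 1.584, 0.728, 0.175 → Σ = 4.599
T = 4.599 / 1.801 = 2.553581… → 2.554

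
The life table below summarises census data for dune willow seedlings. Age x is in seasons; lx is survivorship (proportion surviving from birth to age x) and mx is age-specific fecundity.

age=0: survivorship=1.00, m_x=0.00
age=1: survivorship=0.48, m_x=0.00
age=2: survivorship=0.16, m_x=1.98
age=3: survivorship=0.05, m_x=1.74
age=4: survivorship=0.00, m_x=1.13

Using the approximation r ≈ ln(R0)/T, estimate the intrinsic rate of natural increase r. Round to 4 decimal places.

-0.4093

R0 = Σ lx·mx = 0 + 0 + 0.3168 + 0.087 + 0 = 0.4038
Σ x·lx·mx = 0.8946; T = 0.8946/0.4038 = 2.21545…
r ≈ ln(R0)/T = ln(0.4038)/2.21545… = -0.409323… → -0.4093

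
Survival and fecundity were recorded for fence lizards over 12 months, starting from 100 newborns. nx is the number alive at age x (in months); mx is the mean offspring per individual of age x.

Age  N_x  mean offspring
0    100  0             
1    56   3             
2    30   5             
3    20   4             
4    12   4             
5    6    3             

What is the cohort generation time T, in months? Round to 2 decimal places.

2.13

lx = nx/n0 = nx/100: 1, 0.56, 0.3, 0.2, 0.12, 0.06
lx·mx: 0, 1.68, 1.5, 0.8, 0.48, 0.18 → R0 = 4.64
x·lx·mx: 0, 1.68, 3, 2.4, 1.92, 0.9 → Σ = 9.9
T = 9.9 / 4.64 = 2.133621… → 2.13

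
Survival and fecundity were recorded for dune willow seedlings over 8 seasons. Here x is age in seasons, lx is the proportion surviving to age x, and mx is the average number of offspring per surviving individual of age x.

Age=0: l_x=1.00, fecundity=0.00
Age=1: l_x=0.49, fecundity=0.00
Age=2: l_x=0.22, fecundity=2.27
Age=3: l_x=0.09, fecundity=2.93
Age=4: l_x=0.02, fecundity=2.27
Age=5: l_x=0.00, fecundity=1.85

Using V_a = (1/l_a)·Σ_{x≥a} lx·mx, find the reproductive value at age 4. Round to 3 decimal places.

lx·mx for x ≥ 4: 0.0454, 0 → sum = 0.0454
V_4 = 0.0454 / l_4 = 0.0454 / 0.02 = 2.27 → 2.270

2.270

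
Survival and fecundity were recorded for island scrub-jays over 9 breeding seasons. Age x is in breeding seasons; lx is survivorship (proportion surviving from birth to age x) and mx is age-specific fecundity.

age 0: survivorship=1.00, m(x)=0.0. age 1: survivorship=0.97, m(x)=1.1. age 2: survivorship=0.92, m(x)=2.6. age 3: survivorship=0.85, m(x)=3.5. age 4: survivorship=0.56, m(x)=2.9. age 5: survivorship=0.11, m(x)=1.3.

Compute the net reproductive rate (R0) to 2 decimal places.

lx·mx by age: 0, 1.067, 2.392, 2.975, 1.624, 0.143
R0 = Σ lx·mx = 8.201 → 8.20

8.20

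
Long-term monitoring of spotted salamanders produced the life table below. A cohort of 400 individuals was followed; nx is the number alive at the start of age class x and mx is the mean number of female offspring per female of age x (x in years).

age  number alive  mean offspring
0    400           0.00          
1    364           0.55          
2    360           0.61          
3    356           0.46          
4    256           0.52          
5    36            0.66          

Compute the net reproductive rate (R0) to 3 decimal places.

1.851

lx = nx/n0 = nx/400: 1, 0.91, 0.9, 0.89, 0.64, 0.09
lx·mx by age: 0, 0.5005, 0.549, 0.4094, 0.3328, 0.0594
R0 = Σ lx·mx = 1.8511 → 1.851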